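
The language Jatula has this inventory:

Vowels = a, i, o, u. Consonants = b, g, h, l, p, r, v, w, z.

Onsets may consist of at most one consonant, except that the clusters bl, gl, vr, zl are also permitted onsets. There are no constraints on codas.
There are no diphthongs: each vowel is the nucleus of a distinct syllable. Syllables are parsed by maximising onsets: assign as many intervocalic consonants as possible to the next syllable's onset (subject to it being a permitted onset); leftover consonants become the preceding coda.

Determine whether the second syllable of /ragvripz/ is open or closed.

The vowels are a, i — 2 nuclei, so 2 syllables.
V1 /a/ – V2 /i/: /gvr/ — longest licit onset from the right is /vr/, leaving /g/ as coda.
Result: rag.vripz.
Syllable 2 is /vripz/ with coda /pz/, so it is closed.

closed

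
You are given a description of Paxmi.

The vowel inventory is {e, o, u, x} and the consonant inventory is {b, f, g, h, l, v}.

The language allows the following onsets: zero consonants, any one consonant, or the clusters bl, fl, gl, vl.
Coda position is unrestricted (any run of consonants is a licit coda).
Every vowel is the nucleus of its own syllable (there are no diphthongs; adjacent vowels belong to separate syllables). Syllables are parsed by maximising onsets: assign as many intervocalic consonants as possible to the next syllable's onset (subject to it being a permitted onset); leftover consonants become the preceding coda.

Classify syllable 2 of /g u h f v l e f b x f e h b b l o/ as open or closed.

closed

Vowels present: u, e, x, e, o; each is a nucleus, giving 5 syllables.
σ1/σ2 boundary: /hfvl/ — longest licit onset from the right is /vl/, leaving /hf/ as coda.
σ2/σ3 boundary: /fb/ splits as /f/ + /b/ (/b/ is the longest suffix that is a licit onset).
σ3/σ4 boundary: /f/ → onset of the next syllable (single consonants are always licit onsets).
σ4/σ5 boundary: cluster /hbbl/ — the longest permitted-onset suffix is /bl/; onset = /bl/, preceding coda = /hb/.
So the parse is guhf.vlef.bx.fehb.blo.
Syllable 2 is /vlef/ with coda /f/, so it is closed.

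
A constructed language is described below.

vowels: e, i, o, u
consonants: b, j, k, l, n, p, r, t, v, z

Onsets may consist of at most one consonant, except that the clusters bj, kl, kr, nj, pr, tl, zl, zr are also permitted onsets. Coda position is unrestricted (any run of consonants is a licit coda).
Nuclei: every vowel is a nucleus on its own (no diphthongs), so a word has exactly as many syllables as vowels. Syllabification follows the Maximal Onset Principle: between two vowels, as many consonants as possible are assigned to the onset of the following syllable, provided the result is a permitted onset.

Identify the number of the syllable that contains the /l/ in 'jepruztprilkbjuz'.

The vowels are e, u, i, u — 4 nuclei, so 4 syllables.
V1 /e/ – V2 /u/: /pr/ is a licit onset in full, so it all attaches to the next syllable.
V2 /u/ – V3 /i/: /ztpr/ — longest licit onset from the right is /pr/, leaving /zt/ as coda.
V3 /i/ – V4 /u/: /lkbj/; trying suffixes from longest down, /bj/ is the first permitted one, so coda /lk/ | onset /bj/.
Putting it together: je.pruzt.prilk.bjuz.
The /l/ is in the coda of syllable 3 (/prilk/).

3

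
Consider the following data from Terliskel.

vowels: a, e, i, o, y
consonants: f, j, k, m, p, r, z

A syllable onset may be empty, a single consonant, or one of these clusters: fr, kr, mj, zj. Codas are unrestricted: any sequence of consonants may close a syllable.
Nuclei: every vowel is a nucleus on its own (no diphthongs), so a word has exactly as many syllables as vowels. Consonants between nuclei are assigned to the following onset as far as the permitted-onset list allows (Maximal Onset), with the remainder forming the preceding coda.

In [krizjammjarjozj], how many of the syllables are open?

1

The vowels are i, a, a, o — 4 nuclei, so 4 syllables.
Between /i/ (V1) and /a/ (V2): cluster /zj/ — /zj/ is itself a permitted onset, so the whole cluster goes right; preceding coda = ∅.
Between /a/ (V2) and /a/ (V3): /mmj/ splits as /m/ + /mj/ (/mj/ is the longest suffix that is a licit onset).
Between /a/ (V3) and /o/ (V4): cluster /rj/ — the longest permitted-onset suffix is /j/; onset = /j/, preceding coda = /r/.
Result: kri.zjam.mjar.jozj.
Classifying each syllable: /kri/ (open), /zjam/ (closed), /mjar/ (closed), /jozj/ (closed).
Open syllables: 1.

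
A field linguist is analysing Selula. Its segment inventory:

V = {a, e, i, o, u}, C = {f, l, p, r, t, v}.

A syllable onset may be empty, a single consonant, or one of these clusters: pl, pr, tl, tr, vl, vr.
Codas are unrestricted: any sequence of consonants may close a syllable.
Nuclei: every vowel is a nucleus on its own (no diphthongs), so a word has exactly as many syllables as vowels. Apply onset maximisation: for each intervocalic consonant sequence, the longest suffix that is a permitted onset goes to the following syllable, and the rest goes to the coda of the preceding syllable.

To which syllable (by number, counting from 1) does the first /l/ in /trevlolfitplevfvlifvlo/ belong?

2

Vowels present: e, o, i, e, i, o; each is a nucleus, giving 6 syllables.
Between /e/ (V1) and /o/ (V2): /vl/ is a licit onset in full, so it all attaches to the next syllable.
Between /o/ (V2) and /i/ (V3): cluster /lf/ — the longest permitted-onset suffix is /f/; onset = /f/, preceding coda = /l/.
Between /i/ (V3) and /e/ (V4): cluster /tpl/ — the longest permitted-onset suffix is /pl/; onset = /pl/, preceding coda = /t/.
Between /e/ (V4) and /i/ (V5): /vfvl/; trying suffixes from longest down, /vl/ is the first permitted one, so coda /vf/ | onset /vl/.
Between /i/ (V5) and /o/ (V6): /fvl/; trying suffixes from longest down, /vl/ is the first permitted one, so coda /f/ | onset /vl/.
Result: tre.vlol.fit.plevf.vlif.vlo.
The first /l/ is in the onset of syllable 2 (/vlol/).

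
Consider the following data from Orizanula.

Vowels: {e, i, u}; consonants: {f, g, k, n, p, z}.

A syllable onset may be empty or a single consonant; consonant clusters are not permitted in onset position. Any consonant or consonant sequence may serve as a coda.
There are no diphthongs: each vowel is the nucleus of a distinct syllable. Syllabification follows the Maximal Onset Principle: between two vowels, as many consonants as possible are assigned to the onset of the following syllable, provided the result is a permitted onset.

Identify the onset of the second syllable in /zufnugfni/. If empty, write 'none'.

n

The vowels are u, u, i — 3 nuclei, so 3 syllables.
V1 /u/ – V2 /u/: cluster /fn/ — the longest permitted-onset suffix is /n/; onset = /n/, preceding coda = /f/.
V2 /u/ – V3 /i/: /gfn/ — longest licit onset from the right is /n/, leaving /gf/ as coda.
So the parse is zuf.nugf.ni.
Syllable 2 is /nugf/: onset /n/, nucleus /u/, coda /gf/.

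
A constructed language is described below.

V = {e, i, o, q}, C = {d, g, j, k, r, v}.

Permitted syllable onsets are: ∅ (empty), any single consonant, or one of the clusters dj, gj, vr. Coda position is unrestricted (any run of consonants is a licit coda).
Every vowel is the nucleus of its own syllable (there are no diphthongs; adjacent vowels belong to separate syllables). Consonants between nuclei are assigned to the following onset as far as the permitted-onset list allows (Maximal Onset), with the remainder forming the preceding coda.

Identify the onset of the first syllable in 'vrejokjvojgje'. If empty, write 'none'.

The vowels are e, o, o, e — 4 nuclei, so 4 syllables.
σ1/σ2 boundary: just /j/ — single C goes to the following onset.
σ2/σ3 boundary: /kjv/ — longest licit onset from the right is /v/, leaving /kj/ as coda.
σ3/σ4 boundary: /jgj/ — longest licit onset from the right is /gj/, leaving /j/ as coda.
Putting it together: vre.jokj.voj.gje.
Syllable 1 is /vre/: onset /vr/, nucleus /e/, coda ∅.

vr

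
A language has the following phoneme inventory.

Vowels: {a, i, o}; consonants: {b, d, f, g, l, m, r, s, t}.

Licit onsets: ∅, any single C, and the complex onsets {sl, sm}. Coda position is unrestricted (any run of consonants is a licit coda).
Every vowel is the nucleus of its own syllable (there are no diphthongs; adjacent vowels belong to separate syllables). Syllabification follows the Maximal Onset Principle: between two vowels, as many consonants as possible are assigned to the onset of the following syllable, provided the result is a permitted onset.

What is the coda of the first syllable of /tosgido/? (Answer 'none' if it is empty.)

s

Nuclei (vowels): o, i, o → 3 syllables.
/o…i/ gap (V1→V2): cluster /sg/ — the longest permitted-onset suffix is /g/; onset = /g/, preceding coda = /s/.
/i…o/ gap (V2→V3): /d/ → onset of the next syllable (single consonants are always licit onsets).
So the parse is tos.gi.do.
Syllable 1 is /tos/: onset /t/, nucleus /o/, coda /s/.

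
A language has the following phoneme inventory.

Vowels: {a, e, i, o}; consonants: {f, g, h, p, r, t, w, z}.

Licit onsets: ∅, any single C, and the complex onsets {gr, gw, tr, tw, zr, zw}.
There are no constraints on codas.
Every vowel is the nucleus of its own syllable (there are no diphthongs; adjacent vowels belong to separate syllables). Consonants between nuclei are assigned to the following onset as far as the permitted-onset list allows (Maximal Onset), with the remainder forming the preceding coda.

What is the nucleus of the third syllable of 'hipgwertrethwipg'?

Nuclei (vowels): i, e, e, i → 4 syllables.
The third nucleus (vowel 3 from the left) is /e/.

e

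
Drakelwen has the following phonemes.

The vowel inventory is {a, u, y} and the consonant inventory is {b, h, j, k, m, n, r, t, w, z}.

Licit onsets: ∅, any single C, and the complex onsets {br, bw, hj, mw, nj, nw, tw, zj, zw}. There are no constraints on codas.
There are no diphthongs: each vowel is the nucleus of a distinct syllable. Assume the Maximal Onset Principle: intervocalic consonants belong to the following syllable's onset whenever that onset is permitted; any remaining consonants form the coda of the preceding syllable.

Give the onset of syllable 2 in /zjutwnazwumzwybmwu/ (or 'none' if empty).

Vowels present: u, a, u, y, u; each is a nucleus, giving 5 syllables.
σ1/σ2 boundary: /twn/ — longest licit onset from the right is /n/, leaving /tw/ as coda.
σ2/σ3 boundary: /zw/ is a licit onset in full, so it all attaches to the next syllable.
σ3/σ4 boundary: /mzw/; trying suffixes from longest down, /zw/ is the first permitted one, so coda /m/ | onset /zw/.
σ4/σ5 boundary: /bmw/ — longest licit onset from the right is /mw/, leaving /b/ as coda.
Putting it together: zjutw.na.zwum.zwyb.mwu.
Syllable 2 is /na/: onset /n/, nucleus /a/, coda ∅.

n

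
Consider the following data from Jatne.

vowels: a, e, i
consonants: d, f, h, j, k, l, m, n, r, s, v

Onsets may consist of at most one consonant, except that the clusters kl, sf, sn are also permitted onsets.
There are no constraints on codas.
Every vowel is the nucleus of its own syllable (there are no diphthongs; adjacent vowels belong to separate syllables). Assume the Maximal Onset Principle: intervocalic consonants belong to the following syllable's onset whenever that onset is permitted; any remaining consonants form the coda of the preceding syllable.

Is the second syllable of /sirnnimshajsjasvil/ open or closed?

Vowels present: i, i, a, a, i; each is a nucleus, giving 5 syllables.
/i…i/ gap (V1→V2): /rnn/ — longest licit onset from the right is /n/, leaving /rn/ as coda.
/i…a/ gap (V2→V3): /msh/; trying suffixes from longest down, /h/ is the first permitted one, so coda /ms/ | onset /h/.
/a…a/ gap (V3→V4): /jsj/ splits as /js/ + /j/ (/j/ is the longest suffix that is a licit onset).
/a…i/ gap (V4→V5): /sv/ splits as /s/ + /v/ (/v/ is the longest suffix that is a licit onset).
Syllabification: sirn.nims.hajs.jas.vil.
Syllable 2 is /nims/ with coda /ms/, so it is closed.

closed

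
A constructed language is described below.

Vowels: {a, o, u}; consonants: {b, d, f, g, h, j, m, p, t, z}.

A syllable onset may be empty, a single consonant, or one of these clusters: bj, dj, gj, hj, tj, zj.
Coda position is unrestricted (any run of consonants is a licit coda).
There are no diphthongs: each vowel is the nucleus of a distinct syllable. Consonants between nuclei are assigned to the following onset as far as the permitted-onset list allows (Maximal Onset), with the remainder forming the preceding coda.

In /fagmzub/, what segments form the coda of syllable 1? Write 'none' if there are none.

gm

Nuclei (vowels): a, u → 2 syllables.
V1 /a/ – V2 /u/: /gmz/ — longest licit onset from the right is /z/, leaving /gm/ as coda.
Result: fagm.zub.
Syllable 1 is /fagm/: onset /f/, nucleus /a/, coda /gm/.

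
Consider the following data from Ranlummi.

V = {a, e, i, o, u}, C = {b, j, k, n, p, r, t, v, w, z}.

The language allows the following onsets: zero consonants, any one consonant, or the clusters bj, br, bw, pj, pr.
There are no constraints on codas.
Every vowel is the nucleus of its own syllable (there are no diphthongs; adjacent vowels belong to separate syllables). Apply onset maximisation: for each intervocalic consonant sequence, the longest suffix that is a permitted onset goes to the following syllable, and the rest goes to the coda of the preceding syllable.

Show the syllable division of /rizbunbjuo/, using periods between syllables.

Nuclei (vowels): i, u, u, o → 4 syllables.
σ1/σ2 boundary: /zb/; trying suffixes from longest down, /b/ is the first permitted one, so coda /z/ | onset /b/.
σ2/σ3 boundary: /nbj/; trying suffixes from longest down, /bj/ is the first permitted one, so coda /n/ | onset /bj/.
σ3/σ4 boundary: no consonants, so the boundary falls immediately after /u/.

riz.bun.bju.o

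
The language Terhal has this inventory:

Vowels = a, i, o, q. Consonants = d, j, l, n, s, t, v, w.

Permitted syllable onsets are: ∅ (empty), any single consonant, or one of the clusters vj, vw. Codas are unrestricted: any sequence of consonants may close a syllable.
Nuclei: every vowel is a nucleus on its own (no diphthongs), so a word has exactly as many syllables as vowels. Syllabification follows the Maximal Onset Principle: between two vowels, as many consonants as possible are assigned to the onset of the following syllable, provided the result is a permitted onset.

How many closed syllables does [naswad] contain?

2

Vowels present: a, a; each is a nucleus, giving 2 syllables.
V1 /a/ – V2 /a/: cluster /sw/ — the longest permitted-onset suffix is /w/; onset = /w/, preceding coda = /s/.
Result: nas.wad.
Classifying each syllable: /nas/ (closed), /wad/ (closed).
Closed syllables: 2.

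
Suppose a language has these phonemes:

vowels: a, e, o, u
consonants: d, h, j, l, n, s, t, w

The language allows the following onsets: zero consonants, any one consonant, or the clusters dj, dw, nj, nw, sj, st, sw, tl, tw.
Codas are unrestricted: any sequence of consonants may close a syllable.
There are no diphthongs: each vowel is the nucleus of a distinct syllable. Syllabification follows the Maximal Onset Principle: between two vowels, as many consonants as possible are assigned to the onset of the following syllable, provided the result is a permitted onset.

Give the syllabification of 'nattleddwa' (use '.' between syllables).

Nuclei (vowels): a, e, a → 3 syllables.
/a…e/ gap (V1→V2): /ttl/; trying suffixes from longest down, /tl/ is the first permitted one, so coda /t/ | onset /tl/.
/e…a/ gap (V2→V3): /ddw/; trying suffixes from longest down, /dw/ is the first permitted one, so coda /d/ | onset /dw/.

nat.tled.dwa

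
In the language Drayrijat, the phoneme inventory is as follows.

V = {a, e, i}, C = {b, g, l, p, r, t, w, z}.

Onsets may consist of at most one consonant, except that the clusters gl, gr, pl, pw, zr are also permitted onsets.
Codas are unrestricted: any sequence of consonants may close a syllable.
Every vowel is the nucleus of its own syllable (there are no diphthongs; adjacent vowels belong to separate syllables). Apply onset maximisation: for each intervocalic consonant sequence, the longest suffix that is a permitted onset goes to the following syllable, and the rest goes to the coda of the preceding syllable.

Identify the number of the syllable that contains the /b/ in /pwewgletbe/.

The vowels are e, e, e — 3 nuclei, so 3 syllables.
σ1/σ2 boundary: cluster /wgl/ — the longest permitted-onset suffix is /gl/; onset = /gl/, preceding coda = /w/.
σ2/σ3 boundary: /tb/; trying suffixes from longest down, /b/ is the first permitted one, so coda /t/ | onset /b/.
Putting it together: pwew.glet.be.
The /b/ is in the onset of syllable 3 (/be/).

3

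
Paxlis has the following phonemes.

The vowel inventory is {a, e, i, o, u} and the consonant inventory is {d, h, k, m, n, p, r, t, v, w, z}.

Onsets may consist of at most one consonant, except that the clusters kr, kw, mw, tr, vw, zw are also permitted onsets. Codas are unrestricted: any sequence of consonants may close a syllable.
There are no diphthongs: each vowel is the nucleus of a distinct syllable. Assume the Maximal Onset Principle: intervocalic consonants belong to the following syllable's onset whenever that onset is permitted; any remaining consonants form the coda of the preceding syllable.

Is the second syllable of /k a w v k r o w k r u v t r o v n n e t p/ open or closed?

closed

Nuclei (vowels): a, o, u, o, e → 5 syllables.
/a…o/ gap (V1→V2): /wvkr/; trying suffixes from longest down, /kr/ is the first permitted one, so coda /wv/ | onset /kr/.
/o…u/ gap (V2→V3): /wkr/ — longest licit onset from the right is /kr/, leaving /w/ as coda.
/u…o/ gap (V3→V4): /vtr/ splits as /v/ + /tr/ (/tr/ is the longest suffix that is a licit onset).
/o…e/ gap (V4→V5): /vnn/ — longest licit onset from the right is /n/, leaving /vn/ as coda.
Putting it together: kawv.krow.kruv.trovn.netp.
Syllable 2 is /krow/ with coda /w/, so it is closed.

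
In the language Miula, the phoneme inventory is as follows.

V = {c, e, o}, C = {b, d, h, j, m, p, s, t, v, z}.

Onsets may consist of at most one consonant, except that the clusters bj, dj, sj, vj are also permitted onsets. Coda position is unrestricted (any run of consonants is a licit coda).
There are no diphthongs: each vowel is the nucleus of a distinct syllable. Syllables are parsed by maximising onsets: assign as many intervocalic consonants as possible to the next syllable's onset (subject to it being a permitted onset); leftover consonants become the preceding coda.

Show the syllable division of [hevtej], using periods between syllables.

hev.tej

Nuclei (vowels): e, e → 2 syllables.
σ1/σ2 boundary: /vt/ — longest licit onset from the right is /t/, leaving /v/ as coda.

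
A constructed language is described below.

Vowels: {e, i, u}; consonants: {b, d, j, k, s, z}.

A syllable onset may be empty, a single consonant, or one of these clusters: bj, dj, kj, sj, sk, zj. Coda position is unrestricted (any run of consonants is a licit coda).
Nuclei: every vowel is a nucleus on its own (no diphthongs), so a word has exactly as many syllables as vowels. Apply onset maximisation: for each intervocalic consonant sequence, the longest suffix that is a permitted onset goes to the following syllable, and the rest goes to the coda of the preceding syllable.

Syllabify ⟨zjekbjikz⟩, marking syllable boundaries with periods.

zjek.bjikz

Vowels present: e, i; each is a nucleus, giving 2 syllables.
/e…i/ gap (V1→V2): /kbj/; trying suffixes from longest down, /bj/ is the first permitted one, so coda /k/ | onset /bj/.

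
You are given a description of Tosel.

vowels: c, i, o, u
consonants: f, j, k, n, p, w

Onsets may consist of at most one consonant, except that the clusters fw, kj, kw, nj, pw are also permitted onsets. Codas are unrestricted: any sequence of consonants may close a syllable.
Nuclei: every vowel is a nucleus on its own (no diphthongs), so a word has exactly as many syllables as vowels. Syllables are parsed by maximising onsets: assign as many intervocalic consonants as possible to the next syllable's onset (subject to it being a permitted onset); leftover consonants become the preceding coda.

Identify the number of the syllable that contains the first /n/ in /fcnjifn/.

The vowels are c, i — 2 nuclei, so 2 syllables.
σ1/σ2 boundary: /nj/ — entire cluster is a permitted onset → onset /nj/, coda ∅.
Putting it together: fc.njifn.
The first /n/ is in the onset of syllable 2 (/njifn/).

2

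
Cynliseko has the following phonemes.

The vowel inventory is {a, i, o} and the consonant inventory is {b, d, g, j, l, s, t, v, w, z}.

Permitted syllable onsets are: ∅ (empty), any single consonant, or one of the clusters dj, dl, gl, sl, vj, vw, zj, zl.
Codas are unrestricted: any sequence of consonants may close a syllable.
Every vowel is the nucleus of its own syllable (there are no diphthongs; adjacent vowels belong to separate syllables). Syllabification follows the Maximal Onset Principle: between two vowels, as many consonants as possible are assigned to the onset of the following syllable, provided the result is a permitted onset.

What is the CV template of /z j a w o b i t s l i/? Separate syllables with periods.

Vowels present: a, o, i, i; each is a nucleus, giving 4 syllables.
Between /a/ (V1) and /o/ (V2): /w/ is a single consonant, so it becomes the next onset.
Between /o/ (V2) and /i/ (V3): just /b/ — single C goes to the following onset.
Between /i/ (V3) and /i/ (V4): /tsl/ splits as /t/ + /sl/ (/sl/ is the longest suffix that is a licit onset).
So the parse is zja.wo.bit.sli.
Mapping each syllable to C/V: /zja/ → CCV, /wo/ → CV, /bit/ → CVC, /sli/ → CCV.

CCV.CV.CVC.CCV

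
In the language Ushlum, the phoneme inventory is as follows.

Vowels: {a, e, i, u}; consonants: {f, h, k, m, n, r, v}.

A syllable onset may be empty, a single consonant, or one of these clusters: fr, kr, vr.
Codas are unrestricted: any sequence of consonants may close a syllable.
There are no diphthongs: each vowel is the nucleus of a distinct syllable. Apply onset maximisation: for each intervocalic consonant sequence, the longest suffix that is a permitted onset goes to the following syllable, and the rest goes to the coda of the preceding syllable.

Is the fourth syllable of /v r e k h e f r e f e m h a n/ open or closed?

closed

The vowels are e, e, e, e, a — 5 nuclei, so 5 syllables.
σ1/σ2 boundary: /kh/ — longest licit onset from the right is /h/, leaving /k/ as coda.
σ2/σ3 boundary: /fr/ — entire cluster is a permitted onset → onset /fr/, coda ∅.
σ3/σ4 boundary: just /f/ — single C goes to the following onset.
σ4/σ5 boundary: /mh/ splits as /m/ + /h/ (/h/ is the longest suffix that is a licit onset).
Putting it together: vrek.he.fre.fem.han.
Syllable 4 is /fem/ with coda /m/, so it is closed.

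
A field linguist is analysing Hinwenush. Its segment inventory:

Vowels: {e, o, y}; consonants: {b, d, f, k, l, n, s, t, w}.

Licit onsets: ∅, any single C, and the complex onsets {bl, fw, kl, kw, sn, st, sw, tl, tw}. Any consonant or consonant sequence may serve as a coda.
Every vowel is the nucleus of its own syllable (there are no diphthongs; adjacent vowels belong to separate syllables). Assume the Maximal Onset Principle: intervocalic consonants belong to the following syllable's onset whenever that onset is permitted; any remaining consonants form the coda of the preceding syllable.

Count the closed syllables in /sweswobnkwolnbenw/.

3

Vowels present: e, o, o, e; each is a nucleus, giving 4 syllables.
σ1/σ2 boundary: cluster /sw/ — /sw/ is itself a permitted onset, so the whole cluster goes right; preceding coda = ∅.
σ2/σ3 boundary: /bnkw/ — longest licit onset from the right is /kw/, leaving /bn/ as coda.
σ3/σ4 boundary: /lnb/ — longest licit onset from the right is /b/, leaving /ln/ as coda.
Result: swe.swobn.kwoln.benw.
Classifying each syllable: /swe/ (open), /swobn/ (closed), /kwoln/ (closed), /benw/ (closed).
Closed syllables: 3.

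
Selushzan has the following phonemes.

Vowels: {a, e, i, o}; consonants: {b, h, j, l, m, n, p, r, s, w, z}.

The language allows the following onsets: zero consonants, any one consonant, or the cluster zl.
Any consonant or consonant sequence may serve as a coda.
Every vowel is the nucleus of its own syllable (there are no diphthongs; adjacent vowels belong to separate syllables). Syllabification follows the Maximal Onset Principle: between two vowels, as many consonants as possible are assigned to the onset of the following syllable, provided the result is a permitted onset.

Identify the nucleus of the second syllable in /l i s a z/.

a

Vowels present: i, a; each is a nucleus, giving 2 syllables.
The second nucleus (vowel 2 from the left) is /a/.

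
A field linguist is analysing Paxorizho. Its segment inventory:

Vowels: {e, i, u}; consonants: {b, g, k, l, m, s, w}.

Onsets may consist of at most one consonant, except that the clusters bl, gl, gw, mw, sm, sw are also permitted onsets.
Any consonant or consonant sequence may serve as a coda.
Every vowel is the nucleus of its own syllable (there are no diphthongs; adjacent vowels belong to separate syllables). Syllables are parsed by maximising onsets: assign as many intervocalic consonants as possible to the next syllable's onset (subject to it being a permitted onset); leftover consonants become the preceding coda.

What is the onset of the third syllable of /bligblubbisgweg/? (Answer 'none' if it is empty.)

b

Vowels present: i, u, i, e; each is a nucleus, giving 4 syllables.
V1 /i/ – V2 /u/: cluster /gbl/ — the longest permitted-onset suffix is /bl/; onset = /bl/, preceding coda = /g/.
V2 /u/ – V3 /i/: /bb/ splits as /b/ + /b/ (/b/ is the longest suffix that is a licit onset).
V3 /i/ – V4 /e/: cluster /sgw/ — the longest permitted-onset suffix is /gw/; onset = /gw/, preceding coda = /s/.
Syllabification: blig.blub.bis.gweg.
Syllable 3 is /bis/: onset /b/, nucleus /i/, coda /s/.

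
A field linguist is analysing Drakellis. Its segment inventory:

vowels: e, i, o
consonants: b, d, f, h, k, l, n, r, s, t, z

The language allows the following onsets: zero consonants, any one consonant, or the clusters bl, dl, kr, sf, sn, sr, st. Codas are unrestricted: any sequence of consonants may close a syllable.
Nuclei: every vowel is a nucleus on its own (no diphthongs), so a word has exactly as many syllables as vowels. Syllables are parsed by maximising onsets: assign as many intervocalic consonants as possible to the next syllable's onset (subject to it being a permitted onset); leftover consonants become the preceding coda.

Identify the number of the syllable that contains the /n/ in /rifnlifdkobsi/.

Nuclei (vowels): i, i, o, i → 4 syllables.
Between /i/ (V1) and /i/ (V2): /fnl/; trying suffixes from longest down, /l/ is the first permitted one, so coda /fn/ | onset /l/.
Between /i/ (V2) and /o/ (V3): /fdk/ — longest licit onset from the right is /k/, leaving /fd/ as coda.
Between /o/ (V3) and /i/ (V4): /bs/; trying suffixes from longest down, /s/ is the first permitted one, so coda /b/ | onset /s/.
Result: rifn.lifd.kob.si.
The /n/ is in the coda of syllable 1 (/rifn/).

1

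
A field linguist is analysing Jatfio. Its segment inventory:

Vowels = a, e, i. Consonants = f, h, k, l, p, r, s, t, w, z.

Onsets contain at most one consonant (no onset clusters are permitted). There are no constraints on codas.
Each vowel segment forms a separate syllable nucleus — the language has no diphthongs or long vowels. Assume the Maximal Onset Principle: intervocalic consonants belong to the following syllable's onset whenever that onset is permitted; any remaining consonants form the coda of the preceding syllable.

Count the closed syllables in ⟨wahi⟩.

Vowels present: a, i; each is a nucleus, giving 2 syllables.
σ1/σ2 boundary: /h/ → onset of the next syllable (single consonants are always licit onsets).
So the parse is wa.hi.
Classifying each syllable: /wa/ (open), /hi/ (open).
Closed syllables: 0.

0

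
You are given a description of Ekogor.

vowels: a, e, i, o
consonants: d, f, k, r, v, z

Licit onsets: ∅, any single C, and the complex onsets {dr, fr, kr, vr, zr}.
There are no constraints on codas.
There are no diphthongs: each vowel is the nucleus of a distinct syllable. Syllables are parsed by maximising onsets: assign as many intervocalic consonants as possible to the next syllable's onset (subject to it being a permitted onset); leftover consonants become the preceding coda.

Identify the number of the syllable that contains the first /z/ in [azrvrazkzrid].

1

Nuclei (vowels): a, a, i → 3 syllables.
σ1/σ2 boundary: /zrvr/ splits as /zr/ + /vr/ (/vr/ is the longest suffix that is a licit onset).
σ2/σ3 boundary: cluster /zkzr/ — the longest permitted-onset suffix is /zr/; onset = /zr/, preceding coda = /zk/.
So the parse is azr.vrazk.zrid.
The first /z/ is in the coda of syllable 1 (/azr/).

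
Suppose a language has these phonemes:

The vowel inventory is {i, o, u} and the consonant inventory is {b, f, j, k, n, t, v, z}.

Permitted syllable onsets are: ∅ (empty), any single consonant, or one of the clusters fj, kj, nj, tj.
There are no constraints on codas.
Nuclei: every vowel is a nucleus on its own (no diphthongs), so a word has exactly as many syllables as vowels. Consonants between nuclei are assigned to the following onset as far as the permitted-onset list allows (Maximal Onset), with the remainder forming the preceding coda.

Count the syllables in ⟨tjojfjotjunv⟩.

The vowels are o, o, u — 3 nuclei, so 3 syllables.

3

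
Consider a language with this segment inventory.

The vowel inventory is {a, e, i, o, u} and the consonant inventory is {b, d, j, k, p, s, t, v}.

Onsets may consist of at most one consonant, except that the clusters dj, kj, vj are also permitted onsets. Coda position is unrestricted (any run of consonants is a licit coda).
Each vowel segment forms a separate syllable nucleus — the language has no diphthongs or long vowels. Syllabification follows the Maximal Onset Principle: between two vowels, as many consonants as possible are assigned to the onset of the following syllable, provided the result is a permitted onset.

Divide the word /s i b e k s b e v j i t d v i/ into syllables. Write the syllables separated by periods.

si.beks.be.vjitd.vi

Vowels present: i, e, e, i, i; each is a nucleus, giving 5 syllables.
σ1/σ2 boundary: just /b/ — single C goes to the following onset.
σ2/σ3 boundary: cluster /ksb/ — the longest permitted-onset suffix is /b/; onset = /b/, preceding coda = /ks/.
σ3/σ4 boundary: /vj/ is a licit onset in full, so it all attaches to the next syllable.
σ4/σ5 boundary: /tdv/ splits as /td/ + /v/ (/v/ is the longest suffix that is a licit onset).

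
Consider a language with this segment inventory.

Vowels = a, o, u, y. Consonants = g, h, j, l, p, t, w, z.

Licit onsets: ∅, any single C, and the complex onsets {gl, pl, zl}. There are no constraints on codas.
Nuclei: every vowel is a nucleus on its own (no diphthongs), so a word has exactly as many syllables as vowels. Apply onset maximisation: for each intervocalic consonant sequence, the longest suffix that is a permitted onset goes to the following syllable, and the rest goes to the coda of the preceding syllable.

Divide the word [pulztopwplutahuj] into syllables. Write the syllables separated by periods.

pulz.topw.plu.ta.huj

Vowels present: u, o, u, a, u; each is a nucleus, giving 5 syllables.
/u…o/ gap (V1→V2): cluster /lzt/ — the longest permitted-onset suffix is /t/; onset = /t/, preceding coda = /lz/.
/o…u/ gap (V2→V3): /pwpl/ — longest licit onset from the right is /pl/, leaving /pw/ as coda.
/u…a/ gap (V3→V4): /t/ is a single consonant, so it becomes the next onset.
/a…u/ gap (V4→V5): /h/ is a single consonant, so it becomes the next onset.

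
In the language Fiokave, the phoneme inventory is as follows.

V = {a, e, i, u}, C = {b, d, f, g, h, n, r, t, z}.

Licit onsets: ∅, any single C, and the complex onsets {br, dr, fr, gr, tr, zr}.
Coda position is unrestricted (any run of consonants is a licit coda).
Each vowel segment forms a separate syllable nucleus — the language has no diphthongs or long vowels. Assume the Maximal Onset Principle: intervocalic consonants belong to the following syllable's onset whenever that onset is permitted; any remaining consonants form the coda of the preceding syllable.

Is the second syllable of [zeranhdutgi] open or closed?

closed

Nuclei (vowels): e, a, u, i → 4 syllables.
/e…a/ gap (V1→V2): /r/ is a single consonant, so it becomes the next onset.
/a…u/ gap (V2→V3): /nhd/ splits as /nh/ + /d/ (/d/ is the longest suffix that is a licit onset).
/u…i/ gap (V3→V4): /tg/; trying suffixes from longest down, /g/ is the first permitted one, so coda /t/ | onset /g/.
Result: ze.ranh.dut.gi.
Syllable 2 is /ranh/ with coda /nh/, so it is closed.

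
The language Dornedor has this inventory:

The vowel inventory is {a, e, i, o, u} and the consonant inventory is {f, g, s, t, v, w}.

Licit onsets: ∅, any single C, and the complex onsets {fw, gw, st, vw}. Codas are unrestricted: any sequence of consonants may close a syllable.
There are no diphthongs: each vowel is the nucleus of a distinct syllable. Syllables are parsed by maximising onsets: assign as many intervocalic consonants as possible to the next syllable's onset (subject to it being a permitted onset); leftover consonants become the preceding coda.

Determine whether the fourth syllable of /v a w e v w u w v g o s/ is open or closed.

Vowels present: a, e, u, o; each is a nucleus, giving 4 syllables.
/a…e/ gap (V1→V2): just /w/ — single C goes to the following onset.
/e…u/ gap (V2→V3): /vw/ — entire cluster is a permitted onset → onset /vw/, coda ∅.
/u…o/ gap (V3→V4): /wvg/ — longest licit onset from the right is /g/, leaving /wv/ as coda.
Syllabification: va.we.vwuwv.gos.
Syllable 4 is /gos/ with coda /s/, so it is closed.

closed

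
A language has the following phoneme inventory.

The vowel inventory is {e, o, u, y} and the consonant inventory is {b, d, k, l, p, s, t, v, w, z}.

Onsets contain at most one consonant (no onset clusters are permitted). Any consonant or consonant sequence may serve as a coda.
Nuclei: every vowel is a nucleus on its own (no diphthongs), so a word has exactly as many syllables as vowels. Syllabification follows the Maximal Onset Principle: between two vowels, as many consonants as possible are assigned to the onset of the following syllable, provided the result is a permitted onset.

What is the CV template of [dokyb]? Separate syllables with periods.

CV.CVC

Vowels present: o, y; each is a nucleus, giving 2 syllables.
σ1/σ2 boundary: /k/ → onset of the next syllable (single consonants are always licit onsets).
Putting it together: do.kyb.
Mapping each syllable to C/V: /do/ → CV, /kyb/ → CVC.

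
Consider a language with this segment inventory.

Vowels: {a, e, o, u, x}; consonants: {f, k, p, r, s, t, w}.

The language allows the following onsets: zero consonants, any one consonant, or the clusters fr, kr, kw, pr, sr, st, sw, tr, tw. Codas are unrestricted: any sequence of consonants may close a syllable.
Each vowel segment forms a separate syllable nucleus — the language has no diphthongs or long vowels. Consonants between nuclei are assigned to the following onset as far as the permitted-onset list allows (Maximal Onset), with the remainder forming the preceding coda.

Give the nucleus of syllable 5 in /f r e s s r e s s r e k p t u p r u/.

Nuclei (vowels): e, e, e, u, u → 5 syllables.
The fifth nucleus (vowel 5 from the left) is /u/.

u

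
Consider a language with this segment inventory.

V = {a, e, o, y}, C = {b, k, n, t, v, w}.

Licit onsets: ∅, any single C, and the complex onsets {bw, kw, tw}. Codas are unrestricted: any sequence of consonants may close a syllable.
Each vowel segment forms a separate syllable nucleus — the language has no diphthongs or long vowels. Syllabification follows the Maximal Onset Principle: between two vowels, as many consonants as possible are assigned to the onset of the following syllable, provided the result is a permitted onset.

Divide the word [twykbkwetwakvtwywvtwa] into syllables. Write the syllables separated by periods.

twykb.kwe.twakv.twywv.twa

Vowels present: y, e, a, y, a; each is a nucleus, giving 5 syllables.
/y…e/ gap (V1→V2): /kbkw/ splits as /kb/ + /kw/ (/kw/ is the longest suffix that is a licit onset).
/e…a/ gap (V2→V3): /tw/ is a licit onset in full, so it all attaches to the next syllable.
/a…y/ gap (V3→V4): /kvtw/ — longest licit onset from the right is /tw/, leaving /kv/ as coda.
/y…a/ gap (V4→V5): cluster /wvtw/ — the longest permitted-onset suffix is /tw/; onset = /tw/, preceding coda = /wv/.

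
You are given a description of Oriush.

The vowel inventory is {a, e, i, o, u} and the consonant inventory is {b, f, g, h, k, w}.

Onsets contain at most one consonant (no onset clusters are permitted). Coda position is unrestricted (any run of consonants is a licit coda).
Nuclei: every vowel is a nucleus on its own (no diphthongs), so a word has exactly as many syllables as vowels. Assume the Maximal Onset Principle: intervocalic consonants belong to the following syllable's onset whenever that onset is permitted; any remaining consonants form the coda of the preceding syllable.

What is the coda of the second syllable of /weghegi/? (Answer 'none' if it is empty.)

none

The vowels are e, e, i — 3 nuclei, so 3 syllables.
V1 /e/ – V2 /e/: /gh/; trying suffixes from longest down, /h/ is the first permitted one, so coda /g/ | onset /h/.
V2 /e/ – V3 /i/: /g/ → onset of the next syllable (single consonants are always licit onsets).
Syllabification: weg.he.gi.
Syllable 2 is /he/: onset /h/, nucleus /e/, coda ∅.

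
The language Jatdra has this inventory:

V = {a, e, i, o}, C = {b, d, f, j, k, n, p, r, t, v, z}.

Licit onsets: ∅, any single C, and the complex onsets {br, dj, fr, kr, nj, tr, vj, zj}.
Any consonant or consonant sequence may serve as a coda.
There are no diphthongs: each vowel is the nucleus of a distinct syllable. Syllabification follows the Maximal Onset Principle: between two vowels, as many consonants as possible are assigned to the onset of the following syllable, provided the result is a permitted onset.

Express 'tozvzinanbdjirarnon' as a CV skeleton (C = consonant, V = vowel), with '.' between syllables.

The vowels are o, i, a, i, a, o — 6 nuclei, so 6 syllables.
Between /o/ (V1) and /i/ (V2): /zvz/; trying suffixes from longest down, /z/ is the first permitted one, so coda /zv/ | onset /z/.
Between /i/ (V2) and /a/ (V3): just /n/ — single C goes to the following onset.
Between /a/ (V3) and /i/ (V4): /nbdj/ splits as /nb/ + /dj/ (/dj/ is the longest suffix that is a licit onset).
Between /i/ (V4) and /a/ (V5): just /r/ — single C goes to the following onset.
Between /a/ (V5) and /o/ (V6): /rn/ — longest licit onset from the right is /n/, leaving /r/ as coda.
Result: tozv.zi.nanb.dji.rar.non.
Mapping each syllable to C/V: /tozv/ → CVCC, /zi/ → CV, /nanb/ → CVCC, /dji/ → CCV, /rar/ → CVC, /non/ → CVC.

CVCC.CV.CVCC.CCV.CVC.CVC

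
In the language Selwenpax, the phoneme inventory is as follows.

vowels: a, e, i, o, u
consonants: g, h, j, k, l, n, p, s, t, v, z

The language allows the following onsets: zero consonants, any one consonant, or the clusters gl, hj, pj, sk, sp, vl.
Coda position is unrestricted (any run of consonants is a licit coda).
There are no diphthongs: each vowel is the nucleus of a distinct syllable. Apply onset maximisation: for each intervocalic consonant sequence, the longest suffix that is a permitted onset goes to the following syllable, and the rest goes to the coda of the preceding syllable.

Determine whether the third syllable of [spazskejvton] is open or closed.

The vowels are a, e, o — 3 nuclei, so 3 syllables.
Between /a/ (V1) and /e/ (V2): /zsk/ — longest licit onset from the right is /sk/, leaving /z/ as coda.
Between /e/ (V2) and /o/ (V3): /jvt/ splits as /jv/ + /t/ (/t/ is the longest suffix that is a licit onset).
Syllabification: spaz.skejv.ton.
Syllable 3 is /ton/ with coda /n/, so it is closed.

closed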